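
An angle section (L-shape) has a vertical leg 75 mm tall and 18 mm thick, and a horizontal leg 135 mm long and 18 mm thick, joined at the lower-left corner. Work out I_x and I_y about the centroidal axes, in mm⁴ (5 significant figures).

I_x ≈ 1.3579 × 10⁶ mm⁴, I_y ≈ 6.1871 × 10⁶ mm⁴

Treat the section as a set of non-overlapping primitives; coordinates are from the bounding-box lower-left.
Vertical leg: 18 × 75, A = 1 350 mm², y = 37.5 mm, Ī = 632812.5 mm⁴.
Horizontal leg (remainder): 117 × 18, A = 2 106 mm², y = 9 mm, Ī = 56 862 mm⁴.
Centroid: ȳ = ΣA·y / ΣA = 20.13281 mm.
Transfer each piece to the centroidal x-axis using Ī + A·d² with d = y − 20.13281:
  vertical leg: d = 17.36719 mm → contributes +1 039 998 mm⁴
  horizontal leg (remainder): d = -11.13281 mm → contributes +317878.6 mm⁴
Total I = 1 357 877 mm⁴.
For the y-axis: x̄ = 50.13281 mm.
Repeating about the centroidal y-axis gives I_y = 6 187 097 mm⁴.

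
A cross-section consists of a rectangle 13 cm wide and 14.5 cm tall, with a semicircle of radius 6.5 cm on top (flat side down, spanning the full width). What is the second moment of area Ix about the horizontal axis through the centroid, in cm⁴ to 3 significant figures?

Decompose the section into non-overlapping parts with the origin at the bottom-left of its bounding rectangle.
Rectangular body: 13 × 14.5, A = 188.5 cm², y = 7.25 cm, Ī = 3302.7 cm⁴.
Semicircular cap: semicircle r = 6.5, A = 66.366 cm², y = 17.259 cm, Ī = 195.92 cm⁴.
Centroid: ȳ = ΣA·y / ΣA = 9.8562 cm.
Transfer each piece to the horizontal axis through the centroid using Ī + A·d² with d = y − 9.8562:
  rectangular body: d = -2.6062 cm → contributes +4 583 cm⁴
  semicircular cap: d = 7.4025 cm → contributes +3832.6 cm⁴
Total I = 8415.6 cm⁴.

Ix ≈ 8420 cm⁴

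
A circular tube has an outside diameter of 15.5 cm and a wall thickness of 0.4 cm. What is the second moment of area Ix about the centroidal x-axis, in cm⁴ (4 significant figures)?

Decompose the section into non-overlapping parts with the origin at the bottom-left of its bounding rectangle.
Outer circle: ⌀15.5, A = 188.692 cm², y = 7.75 cm, Ī = 2833.33 cm⁴.
Bore (subtracted): ⌀14.7, A = 169.717 cm², y = 7.75 cm, Ī = 2292.13 cm⁴.
By symmetry the centroid is at mid-height, ȳ = 7.75 cm.
All pieces are centred on the centroidal x-axis, so I = ΣĪ (holes subtracted) = 541.197 cm⁴.

Ix ≈ 541.2 cm⁴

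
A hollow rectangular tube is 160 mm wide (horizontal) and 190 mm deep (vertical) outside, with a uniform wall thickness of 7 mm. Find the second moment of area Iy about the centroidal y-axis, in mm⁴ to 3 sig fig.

Split into non-overlapping primitives; take the origin at the lower-left of the bounding box.
Outer rectangle: 160 × 190, A = 30 400 mm², x = 80 mm, Ī = 64 853 333 mm⁴.
Inner void (subtracted): 146 × 176, A = 25 696 mm², x = 80 mm, Ī = 45 644 661 mm⁴.
By symmetry the centroid is at mid-width, x̄ = 80 mm.
All pieces are centred on the centroidal y-axis, so I = ΣĪ (holes subtracted) = 19 208 672 mm⁴.

Iy ≈ 1.92 × 10⁷ mm⁴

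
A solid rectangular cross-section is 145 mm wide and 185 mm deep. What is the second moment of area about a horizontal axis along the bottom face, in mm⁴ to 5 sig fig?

The section: 145 × 185, A = 26 825 mm², y = 92.5 mm, Ī = 76 507 135 mm⁴.
Transfer it to a horizontal axis along the bottom face using Ī + A·d² with d = y − 0:
  the section: d = 92.5 mm → contributes +306 028 542 mm⁴
Total I = 306 028 542 mm⁴.

I_base ≈ 3.0603 × 10⁸ mm⁴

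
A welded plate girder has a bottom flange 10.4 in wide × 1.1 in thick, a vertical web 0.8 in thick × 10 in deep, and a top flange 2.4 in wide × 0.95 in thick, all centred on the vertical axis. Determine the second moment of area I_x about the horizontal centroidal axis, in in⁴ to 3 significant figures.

Split into non-overlapping primitives; take the origin at the lower-left of the bounding box.
Bottom plate: 10.4 × 1.1, A = 11.44 in², y = 0.55 in, Ī = 1.1535 in⁴.
Web plate: 0.8 × 10, A = 8 in², y = 6.1 in, Ī = 66.667 in⁴.
Top plate: 2.4 × 0.95, A = 2.28 in², y = 11.575 in, Ī = 0.17148 in⁴.
Centroid: ȳ = ΣA·y / ΣA = 3.7515 in.
Transfer each piece to the horizontal centroidal axis using Ī + A·d² with d = y − 3.7515:
  bottom plate: d = -3.2015 in → contributes +118.41 in⁴
  web plate: d = 2.3485 in → contributes +110.79 in⁴
  top plate: d = 7.8235 in → contributes +139.72 in⁴
Total I = 368.92 in⁴.

I_x ≈ 369 in⁴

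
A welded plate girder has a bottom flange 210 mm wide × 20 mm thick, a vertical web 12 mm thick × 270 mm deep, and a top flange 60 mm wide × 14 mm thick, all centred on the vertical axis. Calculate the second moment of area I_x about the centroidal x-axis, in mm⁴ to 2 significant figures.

I_x ≈ 9.6 × 10⁷ mm⁴

Split into non-overlapping primitives; take the origin at the lower-left of the bounding box.
Bottom plate: 210 × 20, A = 4 200 mm², y = 10 mm, Ī = 140 000 mm⁴.
Web plate: 12 × 270, A = 3 240 mm², y = 155 mm, Ī = 19 683 000 mm⁴.
Top plate: 60 × 14, A = 840 mm², y = 297 mm, Ī = 13 720 mm⁴.
Centroid: ȳ = ΣA·y / ΣA = 95.86 mm.
Transfer each piece to the centroidal x-axis using Ī + A·d² with d = y − 95.86:
  bottom plate: d = -85.86 mm → contributes +31 098 593 mm⁴
  web plate: d = 59.14 mm → contributes +31 016 917 mm⁴
  top plate: d = 201.1 mm → contributes +33 999 517 mm⁴
Total I = 96 115 026 mm⁴.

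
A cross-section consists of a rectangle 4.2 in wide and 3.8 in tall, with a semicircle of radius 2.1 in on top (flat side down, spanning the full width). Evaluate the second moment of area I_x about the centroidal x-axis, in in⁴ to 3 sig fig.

Break the section into simple shapes (no overlaps), measuring from the bottom-left corner of the bounding box.
Rectangular body: 4.2 × 3.8, A = 15.96 in², y = 1.9 in, Ī = 19.205 in⁴.
Semicircular cap: semicircle r = 2.1, A = 6.9272 in², y = 4.6913 in, Ī = 2.1346 in⁴.
Centroid: ȳ = ΣA·y / ΣA = 2.7448 in.
Transfer each piece to the centroidal x-axis using Ī + A·d² with d = y − 2.7448:
  rectangular body: d = -0.84483 in → contributes +30.596 in⁴
  semicircular cap: d = 1.9464 in → contributes +28.379 in⁴
Total I = 58.976 in⁴.

I_x ≈ 59.0 in⁴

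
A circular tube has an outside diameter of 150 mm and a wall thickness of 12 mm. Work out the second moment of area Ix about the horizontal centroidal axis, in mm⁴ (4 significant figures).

Ix ≈ 1.248 × 10⁷ mm⁴

Decompose the section into non-overlapping parts with the origin at the bottom-left of its bounding rectangle.
Outer circle: ⌀150, A = 17671.5 mm², y = 75 mm, Ī = 24 850 489 mm⁴.
Bore (subtracted): ⌀126, A = 12 469 mm², y = 75 mm, Ī = 12 372 347 mm⁴.
By symmetry the centroid is at mid-height, ȳ = 75 mm.
All pieces are centred on the horizontal centroidal axis, so I = ΣĪ (holes subtracted) = 12 478 142 mm⁴.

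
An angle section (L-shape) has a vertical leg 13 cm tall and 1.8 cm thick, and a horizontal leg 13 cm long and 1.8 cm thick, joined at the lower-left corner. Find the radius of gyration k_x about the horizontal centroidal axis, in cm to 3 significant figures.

k_x ≈ 3.94 cm

Treat the section as a set of non-overlapping primitives; coordinates are from the bounding-box lower-left.
Vertical leg: 1.8 × 13, A = 23.4 cm², y = 6.5 cm, Ī = 329.55 cm⁴.
Horizontal leg (remainder): 11.2 × 1.8, A = 20.16 cm², y = 0.9 cm, Ī = 5.4432 cm⁴.
Centroid: ȳ = ΣA·y / ΣA = 3.9083 cm.
Transfer each piece to the horizontal centroidal axis using Ī + A·d² with d = y − 3.9083:
  vertical leg: d = 2.5917 cm → contributes +486.73 cm⁴
  horizontal leg (remainder): d = -3.0083 cm → contributes +187.88 cm⁴
Total I = 674.61 cm⁴.
Radius of gyration: k = √(I/A) = √(674.61 / 43.56) = 3.9354 cm.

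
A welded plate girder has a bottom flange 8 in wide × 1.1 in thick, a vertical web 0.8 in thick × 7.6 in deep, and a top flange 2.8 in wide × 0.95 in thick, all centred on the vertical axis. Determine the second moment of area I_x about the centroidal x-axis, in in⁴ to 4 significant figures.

Treat the section as a set of non-overlapping primitives; coordinates are from the bounding-box lower-left.
Bottom plate: 8 × 1.1, A = 8.8 in², y = 0.55 in, Ī = 0.887333 in⁴.
Web plate: 0.8 × 7.6, A = 6.08 in², y = 4.9 in, Ī = 29.2651 in⁴.
Top plate: 2.8 × 0.95, A = 2.66 in², y = 9.175 in, Ī = 0.200054 in⁴.
Centroid: ȳ = ΣA·y / ΣA = 3.36588 in.
Transfer each piece to the centroidal x-axis using Ī + A·d² with d = y − 3.36588:
  bottom plate: d = -2.81588 in → contributes +70.664 in⁴
  web plate: d = 1.53412 in → contributes +43.5745 in⁴
  top plate: d = 5.80912 in → contributes +89.9641 in⁴
Total I = 204.203 in⁴.

I_x ≈ 204.2 in⁴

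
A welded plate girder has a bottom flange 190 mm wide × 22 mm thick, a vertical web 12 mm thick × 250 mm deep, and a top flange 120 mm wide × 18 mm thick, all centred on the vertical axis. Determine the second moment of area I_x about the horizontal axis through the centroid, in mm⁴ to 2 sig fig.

I_x ≈ 1.2 × 10⁸ mm⁴

Decompose the section into non-overlapping parts with the origin at the bottom-left of its bounding rectangle.
Bottom plate: 190 × 22, A = 4 180 mm², y = 11 mm, Ī = 168 593 mm⁴.
Web plate: 12 × 250, A = 3 000 mm², y = 147 mm, Ī = 15 625 000 mm⁴.
Top plate: 120 × 18, A = 2 160 mm², y = 281 mm, Ī = 58 320 mm⁴.
Centroid: ȳ = ΣA·y / ΣA = 117.1 mm.
Transfer each piece to the horizontal axis through the centroid using Ī + A·d² with d = y − 117.1:
  bottom plate: d = -106.1 mm → contributes +47 245 196 mm⁴
  web plate: d = 29.88 mm → contributes +18 302 691 mm⁴
  top plate: d = 163.9 mm → contributes +58 065 722 mm⁴
Total I = 123 613 609 mm⁴.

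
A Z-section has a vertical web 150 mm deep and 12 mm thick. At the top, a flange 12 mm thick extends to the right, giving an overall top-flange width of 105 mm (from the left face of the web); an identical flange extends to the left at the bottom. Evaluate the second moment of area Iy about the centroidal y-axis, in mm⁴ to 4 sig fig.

Split into non-overlapping primitives; take the origin at the lower-left of the bounding box.
Web: 12 × 150, A = 1 800 mm², x = 99 mm, Ī = 21 600 mm⁴.
Top flange (beyond web): 93 × 12, A = 1 116 mm², x = 151.5 mm, Ī = 804 357 mm⁴.
Bottom flange (beyond web): 93 × 12, A = 1 116 mm², x = 46.5 mm, Ī = 804 357 mm⁴.
Centroid: x̄ = ΣA·x / ΣA = 99 mm.
Transfer each piece to the centroidal y-axis using Ī + A·d² with d = x − 99:
  web: d = 0 mm → contributes +21 600 mm⁴
  top flange (beyond web): d = 52.5 mm → contributes +3 880 332 mm⁴
  bottom flange (beyond web): d = -52.5 mm → contributes +3 880 332 mm⁴
Total I = 7 782 264 mm⁴.

Iy ≈ 7.782 × 10⁶ mm⁴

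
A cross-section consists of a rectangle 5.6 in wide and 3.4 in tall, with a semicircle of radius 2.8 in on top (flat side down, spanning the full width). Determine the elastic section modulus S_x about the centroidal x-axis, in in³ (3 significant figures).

Treat the section as a set of non-overlapping primitives; coordinates are from the bounding-box lower-left.
Rectangular body: 5.6 × 3.4, A = 19.04 in², y = 1.7 in, Ī = 18.342 in⁴.
Semicircular cap: semicircle r = 2.8, A = 12.315 in², y = 4.5884 in, Ī = 6.7463 in⁴.
Centroid: ȳ = ΣA·y / ΣA = 2.8344 in.
Transfer each piece to the centroidal x-axis using Ī + A·d² with d = y − 2.8344:
  rectangular body: d = -1.1344 in → contributes +42.845 in⁴
  semicircular cap: d = 1.7539 in → contributes +44.63 in⁴
Total I = 87.476 in⁴.
Extreme fibre distance c = 3.3656 in; S = I/c = 25.991 in³.

S_x ≈ 26.0 in³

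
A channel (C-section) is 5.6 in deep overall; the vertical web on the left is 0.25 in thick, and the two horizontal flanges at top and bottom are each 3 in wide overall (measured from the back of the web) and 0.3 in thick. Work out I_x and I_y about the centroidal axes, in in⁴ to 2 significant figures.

Break the section into simple shapes (no overlaps), measuring from the bottom-left corner of the bounding box.
Web: 0.25 × 5.6, A = 1.4 in², y = 2.8 in, Ī = 3.659 in⁴.
Top flange (beyond web): 2.75 × 0.3, A = 0.825 in², y = 5.45 in, Ī = 0.006188 in⁴.
Bottom flange (beyond web): 2.75 × 0.3, A = 0.825 in², y = 0.15 in, Ī = 0.006188 in⁴.
By symmetry the centroid is at mid-height, ȳ = 2.8 in.
Transfer each piece to the centroidal x-axis using Ī + A·d² with d = y − 2.8:
  web: d = 0 in → contributes +3.659 in⁴
  top flange (beyond web): d = 2.65 in → contributes +5.8 in⁴
  bottom flange (beyond web): d = -2.65 in → contributes +5.8 in⁴
Total I = 15.26 in⁴.
For the y-axis: x̄ = 0.9365 in.
Repeating about the centroidal y-axis gives I_y = 2.751 in⁴.

I_x ≈ 15 in⁴, I_y ≈ 2.8 in⁴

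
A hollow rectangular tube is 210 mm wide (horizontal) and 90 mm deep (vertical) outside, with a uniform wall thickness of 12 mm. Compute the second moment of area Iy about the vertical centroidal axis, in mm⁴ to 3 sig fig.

Decompose the section into non-overlapping parts with the origin at the bottom-left of its bounding rectangle.
Outer rectangle: 210 × 90, A = 18 900 mm², x = 105 mm, Ī = 69 457 500 mm⁴.
Inner void (subtracted): 186 × 66, A = 12 276 mm², x = 105 mm, Ī = 35 391 708 mm⁴.
By symmetry the centroid is at mid-width, x̄ = 105 mm.
All pieces are centred on the vertical centroidal axis, so I = ΣĪ (holes subtracted) = 34 065 792 mm⁴.

Iy ≈ 3.41 × 10⁷ mm⁴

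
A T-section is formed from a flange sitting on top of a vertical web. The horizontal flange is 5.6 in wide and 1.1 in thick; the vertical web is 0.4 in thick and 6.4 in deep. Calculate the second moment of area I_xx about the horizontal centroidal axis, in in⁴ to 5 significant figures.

Split into non-overlapping primitives; take the origin at the lower-left of the bounding box.
Flange: 5.6 × 1.1, A = 6.16 in², y = 6.95 in, Ī = 0.6211333 in⁴.
Web: 0.4 × 6.4, A = 2.56 in², y = 3.2 in, Ī = 8.738133 in⁴.
Centroid: ȳ = ΣA·y / ΣA = 5.849083 in.
Transfer each piece to the horizontal centroidal axis using Ī + A·d² with d = y − 5.849083:
  flange: d = 1.100917 in → contributes +8.087172 in⁴
  web: d = -2.649083 in → contributes +26.70329 in⁴
Total I = 34.79046 in⁴.

I_xx ≈ 34.790 in⁴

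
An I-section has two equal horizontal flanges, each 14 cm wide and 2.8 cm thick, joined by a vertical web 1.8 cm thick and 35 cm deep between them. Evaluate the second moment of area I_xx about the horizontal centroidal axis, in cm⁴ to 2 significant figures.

I_xx ≈ 3.4 × 10⁴ cm⁴

Break the section into simple shapes (no overlaps), measuring from the bottom-left corner of the bounding box.
Bottom flange: 14 × 2.8, A = 39.2 cm², y = 1.4 cm, Ī = 25.61 cm⁴.
Web: 1.8 × 35, A = 63 cm², y = 20.3 cm, Ī = 6 431 cm⁴.
Top flange: 14 × 2.8, A = 39.2 cm², y = 39.2 cm, Ī = 25.61 cm⁴.
By symmetry the centroid is at mid-height, ȳ = 20.3 cm.
Transfer each piece to the horizontal centroidal axis using Ī + A·d² with d = y − 20.3:
  bottom flange: d = -18.9 cm → contributes +14 028 cm⁴
  web: d = 0 cm → contributes +6 431 cm⁴
  top flange: d = 18.9 cm → contributes +14 028 cm⁴
Total I = 34 488 cm⁴.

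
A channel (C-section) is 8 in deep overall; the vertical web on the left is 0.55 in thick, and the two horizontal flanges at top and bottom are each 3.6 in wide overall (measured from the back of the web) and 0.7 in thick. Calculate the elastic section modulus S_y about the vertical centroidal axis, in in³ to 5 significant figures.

S_y ≈ 4.2822 in³

Decompose the section into non-overlapping parts with the origin at the bottom-left of its bounding rectangle.
Web: 0.55 × 8, A = 4.4 in², x = 0.275 in, Ī = 0.1109167 in⁴.
Top flange (beyond web): 3.05 × 0.7, A = 2.135 in², x = 2.075 in, Ī = 1.65507 in⁴.
Bottom flange (beyond web): 3.05 × 0.7, A = 2.135 in², x = 2.075 in, Ī = 1.65507 in⁴.
Centroid: x̄ = ΣA·x / ΣA = 1.161505 in.
Transfer each piece to the vertical centroidal axis using Ī + A·d² with d = x − 1.161505:
  web: d = -0.8865052 in → contributes +3.568839 in⁴
  top flange (beyond web): d = 0.9134948 in → contributes +3.436669 in⁴
  bottom flange (beyond web): d = 0.9134948 in → contributes +3.436669 in⁴
Total I = 10.44218 in⁴.
Extreme fibre distance c = 2.438495 in; S = I/c = 4.282223 in³.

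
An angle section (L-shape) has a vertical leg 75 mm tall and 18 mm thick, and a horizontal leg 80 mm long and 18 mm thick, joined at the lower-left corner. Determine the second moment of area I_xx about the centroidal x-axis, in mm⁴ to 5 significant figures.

I_xx ≈ 1.1592 × 10⁶ mm⁴

Split into non-overlapping primitives; take the origin at the lower-left of the bounding box.
Vertical leg: 18 × 75, A = 1 350 mm², y = 37.5 mm, Ī = 632812.5 mm⁴.
Horizontal leg (remainder): 62 × 18, A = 1 116 mm², y = 9 mm, Ī = 30 132 mm⁴.
Centroid: ȳ = ΣA·y / ΣA = 24.60219 mm.
Transfer each piece to the centroidal x-axis using Ī + A·d² with d = y − 24.60219:
  vertical leg: d = 12.89781 mm → contributes +857389.7 mm⁴
  horizontal leg (remainder): d = -15.60219 mm → contributes +301 798 mm⁴
Total I = 1 159 188 mm⁴.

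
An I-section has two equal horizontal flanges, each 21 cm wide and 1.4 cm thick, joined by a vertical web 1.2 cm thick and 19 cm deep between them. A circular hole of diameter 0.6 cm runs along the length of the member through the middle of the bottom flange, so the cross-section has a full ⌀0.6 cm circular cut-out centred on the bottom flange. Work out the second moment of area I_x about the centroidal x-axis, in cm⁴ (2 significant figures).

I_x ≈ 6800 cm⁴

Split into non-overlapping primitives; take the origin at the lower-left of the bounding box.
Bottom flange: 21 × 1.4, A = 29.4 cm², y = 0.7 cm, Ī = 4.802 cm⁴.
Web: 1.2 × 19, A = 22.8 cm², y = 10.9 cm, Ī = 685.9 cm⁴.
Top flange: 21 × 1.4, A = 29.4 cm², y = 21.1 cm, Ī = 4.802 cm⁴.
Hole (subtracted): ⌀0.6, A = 0.2827 cm², y = 0.7 cm, Ī = 0.006362 cm⁴.
Centroid: ȳ = ΣA·y / ΣA = 10.94 cm.
Transfer each piece to the centroidal x-axis using Ī + A·d² with d = y − 10.94:
  bottom flange: d = -10.24 cm → contributes +3 085 cm⁴
  web: d = -0.03547 cm → contributes +685.9 cm⁴
  top flange: d = 10.16 cm → contributes +3 042 cm⁴
  hole: d = -10.24 cm → contributes −29.63 cm⁴
Total I = 6 784 cm⁴.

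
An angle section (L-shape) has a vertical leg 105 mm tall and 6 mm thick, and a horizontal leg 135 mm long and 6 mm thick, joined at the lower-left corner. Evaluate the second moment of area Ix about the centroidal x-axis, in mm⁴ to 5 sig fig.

Treat the section as a set of non-overlapping primitives; coordinates are from the bounding-box lower-left.
Vertical leg: 6 × 105, A = 630 mm², y = 52.5 mm, Ī = 578812.5 mm⁴.
Horizontal leg (remainder): 129 × 6, A = 774 mm², y = 3 mm, Ī = 2 322 mm⁴.
Centroid: ȳ = ΣA·y / ΣA = 25.21154 mm.
Transfer each piece to the centroidal x-axis using Ī + A·d² with d = y − 25.21154:
  vertical leg: d = 27.28846 mm → contributes +1 047 948 mm⁴
  horizontal leg (remainder): d = -22.21154 mm → contributes +384176.8 mm⁴
Total I = 1 432 125 mm⁴.

Ix ≈ 1.4321 × 10⁶ mm⁴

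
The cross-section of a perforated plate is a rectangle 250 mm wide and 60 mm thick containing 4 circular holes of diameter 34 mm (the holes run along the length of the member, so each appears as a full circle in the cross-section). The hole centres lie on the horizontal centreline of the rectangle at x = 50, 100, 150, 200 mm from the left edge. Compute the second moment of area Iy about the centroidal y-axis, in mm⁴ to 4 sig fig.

Decompose the section into non-overlapping parts with the origin at the bottom-left of its bounding rectangle.
Plate: 250 × 60, A = 15 000 mm², x = 125 mm, Ī = 78 125 000 mm⁴.
Hole 1 (subtracted): ⌀34, A = 907.92 mm², x = 50 mm, Ī = 65597.2 mm⁴.
Hole 2 (subtracted): ⌀34, A = 907.92 mm², x = 100 mm, Ī = 65597.2 mm⁴.
Hole 3 (subtracted): ⌀34, A = 907.92 mm², x = 150 mm, Ī = 65597.2 mm⁴.
Hole 4 (subtracted): ⌀34, A = 907.92 mm², x = 200 mm, Ī = 65597.2 mm⁴.
By symmetry the centroid is at mid-width, x̄ = 125 mm.
Transfer each piece to the centroidal y-axis using Ī + A·d² with d = x − 125:
  plate: d = 0 mm → contributes +78 125 000 mm⁴
  hole 1: d = -75 mm → contributes −5 172 649 mm⁴
  hole 2: d = -25 mm → contributes −633 047 mm⁴
  hole 3: d = 25 mm → contributes −633 047 mm⁴
  hole 4: d = 75 mm → contributes −5 172 649 mm⁴
Total I = 66 513 608 mm⁴.

Iy ≈ 6.651 × 10⁷ mm⁴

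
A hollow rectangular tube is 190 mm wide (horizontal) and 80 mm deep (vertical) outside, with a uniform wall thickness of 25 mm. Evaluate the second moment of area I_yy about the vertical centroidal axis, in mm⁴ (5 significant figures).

Decompose the section into non-overlapping parts with the origin at the bottom-left of its bounding rectangle.
Outer rectangle: 190 × 80, A = 15 200 mm², x = 95 mm, Ī = 45 726 667 mm⁴.
Inner void (subtracted): 140 × 30, A = 4 200 mm², x = 95 mm, Ī = 6 860 000 mm⁴.
By symmetry the centroid is at mid-width, x̄ = 95 mm.
All pieces are centred on the vertical centroidal axis, so I = ΣĪ (holes subtracted) = 38 866 667 mm⁴.

I_yy ≈ 3.8867 × 10⁷ mm⁴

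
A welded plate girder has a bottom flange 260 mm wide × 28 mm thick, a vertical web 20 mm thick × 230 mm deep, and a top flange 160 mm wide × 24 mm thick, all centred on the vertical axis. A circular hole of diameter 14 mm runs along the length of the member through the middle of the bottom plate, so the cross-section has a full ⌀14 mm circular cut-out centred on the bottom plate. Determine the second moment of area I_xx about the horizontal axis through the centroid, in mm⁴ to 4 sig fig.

Treat the section as a set of non-overlapping primitives; coordinates are from the bounding-box lower-left.
Bottom plate: 260 × 28, A = 7 280 mm², y = 14 mm, Ī = 475 627 mm⁴.
Web plate: 20 × 230, A = 4 600 mm², y = 143 mm, Ī = 20 278 333 mm⁴.
Top plate: 160 × 24, A = 3 840 mm², y = 270 mm, Ī = 184 320 mm⁴.
Hole (subtracted): ⌀14, A = 153.938 mm², y = 14 mm, Ī = 1885.74 mm⁴.
Centroid: ȳ = ΣA·y / ΣA = 115.274 mm.
Transfer each piece to the horizontal axis through the centroid using Ī + A·d² with d = y − 115.274:
  bottom plate: d = -101.274 mm → contributes +75 142 637 mm⁴
  web plate: d = 27.7258 mm → contributes +23 814 453 mm⁴
  top plate: d = 154.726 mm → contributes +92 114 237 mm⁴
  hole: d = -101.274 mm → contributes −1 580 745 mm⁴
Total I = 189 490 582 mm⁴.

I_xx ≈ 1.895 × 10⁸ mm⁴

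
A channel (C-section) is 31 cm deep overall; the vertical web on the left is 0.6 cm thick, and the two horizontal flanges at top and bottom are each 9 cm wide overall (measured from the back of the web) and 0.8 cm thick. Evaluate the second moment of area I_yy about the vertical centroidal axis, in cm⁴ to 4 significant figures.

I_yy ≈ 237.6 cm⁴

Treat the section as a set of non-overlapping primitives; coordinates are from the bounding-box lower-left.
Web: 0.6 × 31, A = 18.6 cm², x = 0.3 cm, Ī = 0.558 cm⁴.
Top flange (beyond web): 8.4 × 0.8, A = 6.72 cm², x = 4.8 cm, Ī = 39.5136 cm⁴.
Bottom flange (beyond web): 8.4 × 0.8, A = 6.72 cm², x = 4.8 cm, Ī = 39.5136 cm⁴.
Centroid: x̄ = ΣA·x / ΣA = 2.18764 cm.
Transfer each piece to the vertical centroidal axis using Ī + A·d² with d = x − 2.18764:
  web: d = -1.88764 cm → contributes +66.8333 cm⁴
  top flange (beyond web): d = 2.61236 cm → contributes +85.3737 cm⁴
  bottom flange (beyond web): d = 2.61236 cm → contributes +85.3737 cm⁴
Total I = 237.581 cm⁴.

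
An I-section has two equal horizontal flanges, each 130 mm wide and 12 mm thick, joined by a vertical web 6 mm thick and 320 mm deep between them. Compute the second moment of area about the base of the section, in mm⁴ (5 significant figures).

I_base ≈ 2.5150 × 10⁸ mm⁴

Decompose the section into non-overlapping parts with the origin at the bottom-left of its bounding rectangle.
Bottom flange: 130 × 12, A = 1 560 mm², y = 6 mm, Ī = 18 720 mm⁴.
Web: 6 × 320, A = 1 920 mm², y = 172 mm, Ī = 16 384 000 mm⁴.
Top flange: 130 × 12, A = 1 560 mm², y = 338 mm, Ī = 18 720 mm⁴.
Transfer each piece to the base of the section using Ī + A·d² with d = y − 0:
  bottom flange: d = 6 mm → contributes +74 880 mm⁴
  web: d = 172 mm → contributes +73 185 280 mm⁴
  top flange: d = 338 mm → contributes +178 239 360 mm⁴
Total I = 251 499 520 mm⁴.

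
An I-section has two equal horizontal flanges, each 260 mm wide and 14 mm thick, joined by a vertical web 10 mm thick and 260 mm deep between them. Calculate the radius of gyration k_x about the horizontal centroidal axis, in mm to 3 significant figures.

k_x ≈ 124 mm

Treat the section as a set of non-overlapping primitives; coordinates are from the bounding-box lower-left.
Bottom flange: 260 × 14, A = 3 640 mm², y = 7 mm, Ī = 59 453 mm⁴.
Web: 10 × 260, A = 2 600 mm², y = 144 mm, Ī = 14 646 667 mm⁴.
Top flange: 260 × 14, A = 3 640 mm², y = 281 mm, Ī = 59 453 mm⁴.
By symmetry the centroid is at mid-height, ȳ = 144 mm.
Transfer each piece to the horizontal centroidal axis using Ī + A·d² with d = y − 144:
  bottom flange: d = -137 mm → contributes +68 378 613 mm⁴
  web: d = 0 mm → contributes +14 646 667 mm⁴
  top flange: d = 137 mm → contributes +68 378 613 mm⁴
Total I = 151 403 893 mm⁴.
Radius of gyration: k = √(I/A) = √(151 403 893 / 9 880) = 123.79 mm.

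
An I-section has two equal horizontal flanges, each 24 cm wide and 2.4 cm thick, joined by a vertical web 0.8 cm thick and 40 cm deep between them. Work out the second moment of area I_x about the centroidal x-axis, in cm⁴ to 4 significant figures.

I_x ≈ 5.610 × 10⁴ cm⁴

Break the section into simple shapes (no overlaps), measuring from the bottom-left corner of the bounding box.
Bottom flange: 24 × 2.4, A = 57.6 cm², y = 1.2 cm, Ī = 27.648 cm⁴.
Web: 0.8 × 40, A = 32 cm², y = 22.4 cm, Ī = 4266.67 cm⁴.
Top flange: 24 × 2.4, A = 57.6 cm², y = 43.6 cm, Ī = 27.648 cm⁴.
By symmetry the centroid is at mid-height, ȳ = 22.4 cm.
Transfer each piece to the centroidal x-axis using Ī + A·d² with d = y − 22.4:
  bottom flange: d = -21.2 cm → contributes +25915.4 cm⁴
  web: d = 0 cm → contributes +4266.67 cm⁴
  top flange: d = 21.2 cm → contributes +25915.4 cm⁴
Total I = 56097.5 cm⁴.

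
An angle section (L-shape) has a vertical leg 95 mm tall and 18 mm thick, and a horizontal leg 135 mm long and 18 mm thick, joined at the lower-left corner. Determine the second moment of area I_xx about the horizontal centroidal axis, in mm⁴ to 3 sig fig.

I_xx ≈ 2.74 × 10⁶ mm⁴

Treat the section as a set of non-overlapping primitives; coordinates are from the bounding-box lower-left.
Vertical leg: 18 × 95, A = 1 710 mm², y = 47.5 mm, Ī = 1 286 063 mm⁴.
Horizontal leg (remainder): 117 × 18, A = 2 106 mm², y = 9 mm, Ī = 56 862 mm⁴.
Centroid: ȳ = ΣA·y / ΣA = 26.252 mm.
Transfer each piece to the horizontal centroidal axis using Ī + A·d² with d = y − 26.252:
  vertical leg: d = 21.248 mm → contributes +2 058 063 mm⁴
  horizontal leg (remainder): d = -17.252 mm → contributes +683 700 mm⁴
Total I = 2 741 763 mm⁴.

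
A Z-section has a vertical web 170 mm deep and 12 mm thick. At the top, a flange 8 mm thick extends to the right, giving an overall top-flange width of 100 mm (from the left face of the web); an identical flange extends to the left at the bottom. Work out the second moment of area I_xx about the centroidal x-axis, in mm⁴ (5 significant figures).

Decompose the section into non-overlapping parts with the origin at the bottom-left of its bounding rectangle.
Web: 12 × 170, A = 2 040 mm², y = 85 mm, Ī = 4 913 000 mm⁴.
Top flange (beyond web): 88 × 8, A = 704 mm², y = 166 mm, Ī = 3754.667 mm⁴.
Bottom flange (beyond web): 88 × 8, A = 704 mm², y = 4 mm, Ī = 3754.667 mm⁴.
Centroid: ȳ = ΣA·y / ΣA = 85 mm.
Transfer each piece to the centroidal x-axis using Ī + A·d² with d = y − 85:
  web: d = 0 mm → contributes +4 913 000 mm⁴
  top flange (beyond web): d = 81 mm → contributes +4 622 699 mm⁴
  bottom flange (beyond web): d = -81 mm → contributes +4 622 699 mm⁴
Total I = 14 158 397 mm⁴.

I_xx ≈ 1.4158 × 10⁷ mm⁴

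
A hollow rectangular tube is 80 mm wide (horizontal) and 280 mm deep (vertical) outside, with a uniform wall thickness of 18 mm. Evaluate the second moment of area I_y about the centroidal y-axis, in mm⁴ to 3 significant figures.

I_y ≈ 1.02 × 10⁷ mm⁴

Break the section into simple shapes (no overlaps), measuring from the bottom-left corner of the bounding box.
Outer rectangle: 80 × 280, A = 22 400 mm², x = 40 mm, Ī = 11 946 667 mm⁴.
Inner void (subtracted): 44 × 244, A = 10 736 mm², x = 40 mm, Ī = 1 732 075 mm⁴.
By symmetry the centroid is at mid-width, x̄ = 40 mm.
All pieces are centred on the centroidal y-axis, so I = ΣĪ (holes subtracted) = 10 214 592 mm⁴.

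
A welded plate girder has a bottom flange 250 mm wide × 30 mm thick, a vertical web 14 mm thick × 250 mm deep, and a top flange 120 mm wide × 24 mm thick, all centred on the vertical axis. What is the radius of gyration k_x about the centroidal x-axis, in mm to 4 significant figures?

Treat the section as a set of non-overlapping primitives; coordinates are from the bounding-box lower-left.
Bottom plate: 250 × 30, A = 7 500 mm², y = 15 mm, Ī = 562 500 mm⁴.
Web plate: 14 × 250, A = 3 500 mm², y = 155 mm, Ī = 18 229 167 mm⁴.
Top plate: 120 × 24, A = 2 880 mm², y = 292 mm, Ī = 138 240 mm⁴.
Centroid: ȳ = ΣA·y / ΣA = 107.778 mm.
Transfer each piece to the centroidal x-axis using Ī + A·d² with d = y − 107.778:
  bottom plate: d = -92.7781 mm → contributes +65 120 816 mm⁴
  web plate: d = 47.2219 mm → contributes +26 033 845 mm⁴
  top plate: d = 184.222 mm → contributes +97 878 842 mm⁴
Total I = 189 033 503 mm⁴.
Radius of gyration: k = √(I/A) = √(189 033 503 / 13 880) = 116.701 mm.

k_x ≈ 116.7 mm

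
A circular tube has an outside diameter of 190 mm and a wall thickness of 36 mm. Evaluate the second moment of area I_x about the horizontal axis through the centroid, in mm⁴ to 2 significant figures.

I_x ≈ 5.4 × 10⁷ mm⁴

Split into non-overlapping primitives; take the origin at the lower-left of the bounding box.
Outer circle: ⌀190, A = 28 353 mm², y = 95 mm, Ī = 63 971 171 mm⁴.
Bore (subtracted): ⌀118, A = 10 936 mm², y = 95 mm, Ī = 9 516 953 mm⁴.
By symmetry the centroid is at mid-height, ȳ = 95 mm.
All pieces are centred on the horizontal axis through the centroid, so I = ΣĪ (holes subtracted) = 54 454 218 mm⁴.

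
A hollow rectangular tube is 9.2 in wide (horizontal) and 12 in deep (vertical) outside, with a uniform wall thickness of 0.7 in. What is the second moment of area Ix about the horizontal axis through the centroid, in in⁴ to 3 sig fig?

Ix ≈ 551 in⁴

Decompose the section into non-overlapping parts with the origin at the bottom-left of its bounding rectangle.
Outer rectangle: 9.2 × 12, A = 110.4 in², y = 6 in, Ī = 1324.8 in⁴.
Inner void (subtracted): 7.8 × 10.6, A = 82.68 in², y = 6 in, Ī = 774.16 in⁴.
By symmetry the centroid is at mid-height, ȳ = 6 in.
All pieces are centred on the horizontal axis through the centroid, so I = ΣĪ (holes subtracted) = 550.64 in⁴.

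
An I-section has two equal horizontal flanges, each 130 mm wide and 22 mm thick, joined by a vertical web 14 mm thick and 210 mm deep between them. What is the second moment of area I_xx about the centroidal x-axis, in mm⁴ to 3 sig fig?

Break the section into simple shapes (no overlaps), measuring from the bottom-left corner of the bounding box.
Bottom flange: 130 × 22, A = 2 860 mm², y = 11 mm, Ī = 115 353 mm⁴.
Web: 14 × 210, A = 2 940 mm², y = 127 mm, Ī = 10 804 500 mm⁴.
Top flange: 130 × 22, A = 2 860 mm², y = 243 mm, Ī = 115 353 mm⁴.
By symmetry the centroid is at mid-height, ȳ = 127 mm.
Transfer each piece to the centroidal x-axis using Ī + A·d² with d = y − 127:
  bottom flange: d = -116 mm → contributes +38 599 513 mm⁴
  web: d = 0 mm → contributes +10 804 500 mm⁴
  top flange: d = 116 mm → contributes +38 599 513 mm⁴
Total I = 88 003 527 mm⁴.

I_xx ≈ 8.80 × 10⁷ mm⁴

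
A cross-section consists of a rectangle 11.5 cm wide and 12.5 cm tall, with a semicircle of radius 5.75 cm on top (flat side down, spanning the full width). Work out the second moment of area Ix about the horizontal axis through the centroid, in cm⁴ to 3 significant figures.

Decompose the section into non-overlapping parts with the origin at the bottom-left of its bounding rectangle.
Rectangular body: 11.5 × 12.5, A = 143.75 cm², y = 6.25 cm, Ī = 1871.7 cm⁴.
Semicircular cap: semicircle r = 5.75, A = 51.934 cm², y = 14.94 cm, Ī = 119.98 cm⁴.
Centroid: ȳ = ΣA·y / ΣA = 8.5564 cm.
Transfer each piece to the horizontal axis through the centroid using Ī + A·d² with d = y − 8.5564:
  rectangular body: d = -2.3064 cm → contributes +2636.4 cm⁴
  semicircular cap: d = 6.384 cm → contributes +2236.6 cm⁴
Total I = 4 873 cm⁴.

Ix ≈ 4870 cm⁴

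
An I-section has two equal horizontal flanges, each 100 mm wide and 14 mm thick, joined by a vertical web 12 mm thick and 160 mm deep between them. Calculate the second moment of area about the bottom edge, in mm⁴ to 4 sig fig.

Break the section into simple shapes (no overlaps), measuring from the bottom-left corner of the bounding box.
Bottom flange: 100 × 14, A = 1 400 mm², y = 7 mm, Ī = 22866.7 mm⁴.
Web: 12 × 160, A = 1 920 mm², y = 94 mm, Ī = 4 096 000 mm⁴.
Top flange: 100 × 14, A = 1 400 mm², y = 181 mm, Ī = 22866.7 mm⁴.
Transfer each piece to a horizontal axis along the bottom face using Ī + A·d² with d = y − 0:
  bottom flange: d = 7 mm → contributes +91466.7 mm⁴
  web: d = 94 mm → contributes +21 061 120 mm⁴
  top flange: d = 181 mm → contributes +45 888 267 mm⁴
Total I = 67 040 853 mm⁴.

I_base ≈ 6.704 × 10⁷ mm⁴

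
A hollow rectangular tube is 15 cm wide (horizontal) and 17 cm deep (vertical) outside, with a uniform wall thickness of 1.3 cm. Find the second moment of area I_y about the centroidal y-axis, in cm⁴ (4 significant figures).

I_y ≈ 2493 cm⁴

Treat the section as a set of non-overlapping primitives; coordinates are from the bounding-box lower-left.
Outer rectangle: 15 × 17, A = 255 cm², x = 7.5 cm, Ī = 4781.25 cm⁴.
Inner void (subtracted): 12.4 × 14.4, A = 178.56 cm², x = 7.5 cm, Ī = 2287.95 cm⁴.
By symmetry the centroid is at mid-width, x̄ = 7.5 cm.
All pieces are centred on the centroidal y-axis, so I = ΣĪ (holes subtracted) = 2493.3 cm⁴.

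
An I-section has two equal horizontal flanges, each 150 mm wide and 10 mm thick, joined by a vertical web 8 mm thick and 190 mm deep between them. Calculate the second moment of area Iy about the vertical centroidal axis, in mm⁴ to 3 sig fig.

Decompose the section into non-overlapping parts with the origin at the bottom-left of its bounding rectangle.
Bottom flange: 150 × 10, A = 1 500 mm², x = 75 mm, Ī = 2 812 500 mm⁴.
Web: 8 × 190, A = 1 520 mm², x = 75 mm, Ī = 8106.7 mm⁴.
Top flange: 150 × 10, A = 1 500 mm², x = 75 mm, Ī = 2 812 500 mm⁴.
By symmetry the centroid is at mid-width, x̄ = 75 mm.
All pieces are centred on the vertical centroidal axis, so I = ΣĪ = 5 633 107 mm⁴.

Iy ≈ 5.63 × 10⁶ mm⁴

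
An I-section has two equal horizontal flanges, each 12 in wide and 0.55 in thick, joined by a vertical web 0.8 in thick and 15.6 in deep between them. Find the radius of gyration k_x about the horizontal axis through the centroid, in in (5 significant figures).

Decompose the section into non-overlapping parts with the origin at the bottom-left of its bounding rectangle.
Bottom flange: 12 × 0.55, A = 6.6 in², y = 0.275 in, Ī = 0.166375 in⁴.
Web: 0.8 × 15.6, A = 12.48 in², y = 8.35 in, Ī = 253.0944 in⁴.
Top flange: 12 × 0.55, A = 6.6 in², y = 16.425 in, Ī = 0.166375 in⁴.
By symmetry the centroid is at mid-height, ȳ = 8.35 in.
Transfer each piece to the horizontal axis through the centroid using Ī + A·d² with d = y − 8.35:
  bottom flange: d = -8.075 in → contributes +430.5235 in⁴
  web: d = 0 in → contributes +253.0944 in⁴
  top flange: d = 8.075 in → contributes +430.5235 in⁴
Total I = 1114.141 in⁴.
Radius of gyration: k = √(I/A) = √(1114.141 / 25.68) = 6.586772 in.

k_x ≈ 6.5868 in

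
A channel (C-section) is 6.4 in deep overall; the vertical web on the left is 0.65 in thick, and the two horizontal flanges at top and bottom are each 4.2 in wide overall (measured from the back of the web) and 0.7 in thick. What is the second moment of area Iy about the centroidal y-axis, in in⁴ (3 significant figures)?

Treat the section as a set of non-overlapping primitives; coordinates are from the bounding-box lower-left.
Web: 0.65 × 6.4, A = 4.16 in², x = 0.325 in, Ī = 0.14647 in⁴.
Top flange (beyond web): 3.55 × 0.7, A = 2.485 in², x = 2.425 in, Ī = 2.6098 in⁴.
Bottom flange (beyond web): 3.55 × 0.7, A = 2.485 in², x = 2.425 in, Ī = 2.6098 in⁴.
Centroid: x̄ = ΣA·x / ΣA = 1.4682 in.
Transfer each piece to the centroidal y-axis using Ī + A·d² with d = x − 1.4682:
  web: d = -1.1432 in → contributes +5.5828 in⁴
  top flange (beyond web): d = 0.95685 in → contributes +4.8849 in⁴
  bottom flange (beyond web): d = 0.95685 in → contributes +4.8849 in⁴
Total I = 15.353 in⁴.

Iy ≈ 15.4 in⁴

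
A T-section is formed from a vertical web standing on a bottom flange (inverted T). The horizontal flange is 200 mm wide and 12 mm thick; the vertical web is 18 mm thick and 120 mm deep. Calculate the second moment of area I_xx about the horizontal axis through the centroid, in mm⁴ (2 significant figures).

I_xx ≈ 7.6 × 10⁶ mm⁴

Break the section into simple shapes (no overlaps), measuring from the bottom-left corner of the bounding box.
Flange: 200 × 12, A = 2 400 mm², y = 6 mm, Ī = 28 800 mm⁴.
Web: 18 × 120, A = 2 160 mm², y = 72 mm, Ī = 2 592 000 mm⁴.
Centroid: ȳ = ΣA·y / ΣA = 37.26 mm.
Transfer each piece to the horizontal axis through the centroid using Ī + A·d² with d = y − 37.26:
  flange: d = -31.26 mm → contributes +2 374 524 mm⁴
  web: d = 34.74 mm → contributes +5 198 360 mm⁴
Total I = 7 572 884 mm⁴.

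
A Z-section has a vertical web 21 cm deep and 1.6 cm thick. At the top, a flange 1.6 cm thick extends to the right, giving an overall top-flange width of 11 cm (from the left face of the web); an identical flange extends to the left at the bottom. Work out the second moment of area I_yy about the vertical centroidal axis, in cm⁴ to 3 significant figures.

Break the section into simple shapes (no overlaps), measuring from the bottom-left corner of the bounding box.
Web: 1.6 × 21, A = 33.6 cm², x = 10.2 cm, Ī = 7.168 cm⁴.
Top flange (beyond web): 9.4 × 1.6, A = 15.04 cm², x = 15.7 cm, Ī = 110.74 cm⁴.
Bottom flange (beyond web): 9.4 × 1.6, A = 15.04 cm², x = 4.7 cm, Ī = 110.74 cm⁴.
Centroid: x̄ = ΣA·x / ΣA = 10.2 cm.
Transfer each piece to the vertical centroidal axis using Ī + A·d² with d = x − 10.2:
  web: d = 0 cm → contributes +7.168 cm⁴
  top flange (beyond web): d = 5.5 cm → contributes +565.7 cm⁴
  bottom flange (beyond web): d = -5.5 cm → contributes +565.7 cm⁴
Total I = 1138.6 cm⁴.

I_yy ≈ 1140 cm⁴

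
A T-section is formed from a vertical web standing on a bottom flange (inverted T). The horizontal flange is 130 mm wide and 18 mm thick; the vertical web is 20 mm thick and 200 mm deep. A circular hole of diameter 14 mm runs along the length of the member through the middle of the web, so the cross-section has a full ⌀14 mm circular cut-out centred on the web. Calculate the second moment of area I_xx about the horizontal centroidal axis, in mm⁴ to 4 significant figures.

Split into non-overlapping primitives; take the origin at the lower-left of the bounding box.
Flange: 130 × 18, A = 2 340 mm², y = 9 mm, Ī = 63 180 mm⁴.
Web: 20 × 200, A = 4 000 mm², y = 118 mm, Ī = 13 333 333 mm⁴.
Hole (subtracted): ⌀14, A = 153.938 mm², y = 118 mm, Ī = 1885.74 mm⁴.
Centroid: ȳ = ΣA·y / ΣA = 76.7686 mm.
Transfer each piece to the horizontal centroidal axis using Ī + A·d² with d = y − 76.7686:
  flange: d = -67.7686 mm → contributes +10 809 824 mm⁴
  web: d = 41.2314 mm → contributes +20 133 447 mm⁴
  hole: d = 41.2314 mm → contributes −263 585 mm⁴
Total I = 30 679 687 mm⁴.

I_xx ≈ 3.068 × 10⁷ mm⁴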